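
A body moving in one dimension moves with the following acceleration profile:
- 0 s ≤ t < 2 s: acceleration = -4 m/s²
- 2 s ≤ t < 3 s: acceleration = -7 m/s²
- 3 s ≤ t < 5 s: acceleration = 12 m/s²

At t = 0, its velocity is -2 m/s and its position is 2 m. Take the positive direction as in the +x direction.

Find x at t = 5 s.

-33.5 m

On each constant-a segment, Δv = aΔt and Δx = v₀Δt + ½aΔt²; chain segment to segment.
0–2 s: v starts -2 m/s; Δx = -2·2 + ½·-4·2² = -12 m; v ends -10 m/s.
2–3 s: v starts -10 m/s; Δx = -10·1 + ½·-7·1² = -13.5 m; v ends -17 m/s.
3–5 s: v starts -17 m/s; Δx = -17·2 + ½·12·2² = -10 m; v ends 7 m/s.
x(5) = 2 + Σ Δx = -33.5 m.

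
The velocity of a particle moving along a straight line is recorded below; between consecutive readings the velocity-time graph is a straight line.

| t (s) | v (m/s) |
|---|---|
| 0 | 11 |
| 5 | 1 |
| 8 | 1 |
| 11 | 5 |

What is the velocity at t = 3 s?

5 m/s

On 0–5 s the graph is linear from 11 to 1 m/s: v(3) = 11 + (1 − 11)·(3 − 0)/(5 − 0) = 5 m/s.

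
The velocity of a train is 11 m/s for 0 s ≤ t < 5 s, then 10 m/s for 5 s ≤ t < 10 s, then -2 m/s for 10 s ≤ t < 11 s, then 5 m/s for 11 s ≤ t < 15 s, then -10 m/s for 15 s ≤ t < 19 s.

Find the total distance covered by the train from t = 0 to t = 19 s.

Distance (not displacement) is the total path length: add the absolute areas under v-t.
0–5 s: |11| × 5 = 55 m
5–10 s: |10| × 5 = 50 m
10–11 s: |-2| × 1 = 2 m
11–15 s: |5| × 4 = 20 m
15–19 s: |-10| × 4 = 40 m
Total distance = 167 m

167 m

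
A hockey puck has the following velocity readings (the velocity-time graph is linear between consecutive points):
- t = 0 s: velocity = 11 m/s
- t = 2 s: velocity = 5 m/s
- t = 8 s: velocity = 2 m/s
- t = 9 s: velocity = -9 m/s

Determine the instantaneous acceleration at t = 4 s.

Acceleration is the slope of the v-t graph on 2–8 s: (2 − 5)/(8 − 2) = -0.5 m/s².

-0.5 m/s²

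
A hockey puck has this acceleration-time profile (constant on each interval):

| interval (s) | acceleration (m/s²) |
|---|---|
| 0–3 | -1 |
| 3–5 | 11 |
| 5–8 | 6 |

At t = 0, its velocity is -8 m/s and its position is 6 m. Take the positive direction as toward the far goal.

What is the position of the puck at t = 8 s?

On each constant-a segment, Δv = aΔt and Δx = v₀Δt + ½aΔt²; chain segment to segment.
0–3 s: v starts -8 m/s; Δx = -8·3 + ½·-1·3² = -28.5 m; v ends -11 m/s.
3–5 s: v starts -11 m/s; Δx = -11·2 + ½·11·2² = 0 m; v ends 11 m/s.
5–8 s: v starts 11 m/s; Δx = 11·3 + ½·6·3² = 60 m; v ends 29 m/s.
x(8) = 6 + Σ Δx = 37.5 m.

37.5 m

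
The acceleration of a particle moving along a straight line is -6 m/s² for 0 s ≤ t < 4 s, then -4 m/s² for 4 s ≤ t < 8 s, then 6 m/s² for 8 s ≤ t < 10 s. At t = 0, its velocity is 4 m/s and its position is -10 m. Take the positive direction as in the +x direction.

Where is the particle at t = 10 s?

On each constant-a segment, Δv = aΔt and Δx = v₀Δt + ½aΔt²; chain segment to segment.
0–4 s: v starts 4 m/s; Δx = 4·4 + ½·-6·4² = -32 m; v ends -20 m/s.
4–8 s: v starts -20 m/s; Δx = -20·4 + ½·-4·4² = -112 m; v ends -36 m/s.
8–10 s: v starts -36 m/s; Δx = -36·2 + ½·6·2² = -60 m; v ends -24 m/s.
x(10) = -10 + Σ Δx = -214 m.

-214 m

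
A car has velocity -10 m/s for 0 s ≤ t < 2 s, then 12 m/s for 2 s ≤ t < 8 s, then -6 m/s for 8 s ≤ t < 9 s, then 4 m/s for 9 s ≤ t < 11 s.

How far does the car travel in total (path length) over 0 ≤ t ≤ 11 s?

106 m

Total distance travelled is ∫|v| dt — sum the magnitudes of each area piece.
0–2 s: |-10| × 2 = 20 m
2–8 s: |12| × 6 = 72 m
8–9 s: |-6| × 1 = 6 m
9–11 s: |4| × 2 = 8 m
Total distance = 106 m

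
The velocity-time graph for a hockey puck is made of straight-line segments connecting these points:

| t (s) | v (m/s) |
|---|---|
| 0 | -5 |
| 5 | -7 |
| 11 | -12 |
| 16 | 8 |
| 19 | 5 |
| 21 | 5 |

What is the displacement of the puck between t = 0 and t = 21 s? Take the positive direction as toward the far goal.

-67.5 m

Displacement is the signed area under the v-t curve.
0–5 s: ½(-5 + -7)(5) = -30 m
5–11 s: ½(-7 + -12)(6) = -57 m
11–16 s: ½(-12 + 8)(5) = -10 m
16–19 s: ½(8 + 5)(3) = 19.5 m
19–21 s: 5 × 2 = 10 m
Net displacement = -67.5 m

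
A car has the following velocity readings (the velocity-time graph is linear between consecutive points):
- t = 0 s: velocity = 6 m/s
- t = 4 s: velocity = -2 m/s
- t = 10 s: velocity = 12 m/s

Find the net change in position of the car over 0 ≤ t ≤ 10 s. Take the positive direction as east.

38 m

Net displacement equals the area under the velocity-time graph (areas below the axis count negative).
0–4 s: ½(6 + -2)(4) = 8 m
4–10 s: ½(-2 + 12)(6) = 30 m
Net displacement = 38 m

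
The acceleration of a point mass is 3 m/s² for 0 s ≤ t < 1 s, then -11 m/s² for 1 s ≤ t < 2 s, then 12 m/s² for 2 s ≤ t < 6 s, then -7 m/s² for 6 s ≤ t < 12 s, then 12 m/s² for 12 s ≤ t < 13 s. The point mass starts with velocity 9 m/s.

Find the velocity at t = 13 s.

Δv equals the area under the a-t graph; then v = v₀ + Δv.
0–1 s: 3 × 1 = 3 m/s
1–2 s: -11 × 1 = -11 m/s
2–6 s: 12 × 4 = 48 m/s
6–12 s: -7 × 6 = -42 m/s
12–13 s: 12 × 1 = 12 m/s
Δv = 10 m/s, so v(13) = 9 + (10) = 19 m/s.

19 m/s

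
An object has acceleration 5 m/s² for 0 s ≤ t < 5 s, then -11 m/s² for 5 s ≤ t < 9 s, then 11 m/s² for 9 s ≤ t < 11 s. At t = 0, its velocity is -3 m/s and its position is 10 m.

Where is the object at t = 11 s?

On each constant-a segment, Δv = aΔt and Δx = v₀Δt + ½aΔt²; chain segment to segment.
0–5 s: v starts -3 m/s; Δx = -3·5 + ½·5·5² = 47.5 m; v ends 22 m/s.
5–9 s: v starts 22 m/s; Δx = 22·4 + ½·-11·4² = 0 m; v ends -22 m/s.
9–11 s: v starts -22 m/s; Δx = -22·2 + ½·11·2² = -22 m; v ends 0 m/s.
x(11) = 10 + Σ Δx = 35.5 m.

35.5 m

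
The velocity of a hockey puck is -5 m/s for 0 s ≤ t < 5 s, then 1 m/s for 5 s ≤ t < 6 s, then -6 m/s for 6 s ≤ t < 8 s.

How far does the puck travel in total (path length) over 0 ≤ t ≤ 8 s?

38 m

Distance (not displacement) is the total path length: add the absolute areas under v-t.
0–5 s: |-5| × 5 = 25 m
5–6 s: |1| × 1 = 1 m
6–8 s: |-6| × 2 = 12 m
Total distance = 38 m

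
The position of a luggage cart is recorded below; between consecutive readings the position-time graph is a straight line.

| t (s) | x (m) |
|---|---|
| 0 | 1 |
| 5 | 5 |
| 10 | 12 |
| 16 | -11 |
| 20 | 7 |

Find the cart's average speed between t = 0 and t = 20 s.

2.6 m/s

Average speed = (total path length)/(elapsed time); on a piecewise-linear x-t graph the path length is Σ|Δx|.
0–5 s: |Δx| = |5 − 1| = 4 m
5–10 s: |Δx| = |12 − 5| = 7 m
10–16 s: |Δx| = |-11 − 12| = 23 m
16–20 s: |Δx| = |7 − -11| = 18 m
Total path = 52 m; average speed = 52/20 = 2.6 m/s.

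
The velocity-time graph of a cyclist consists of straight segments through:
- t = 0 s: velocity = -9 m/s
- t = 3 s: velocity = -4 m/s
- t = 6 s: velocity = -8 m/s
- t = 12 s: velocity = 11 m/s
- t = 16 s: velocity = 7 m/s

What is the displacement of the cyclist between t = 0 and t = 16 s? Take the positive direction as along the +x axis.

7.5 m

Net displacement equals the area under the velocity-time graph (areas below the axis count negative).
0–3 s: ½(-9 + -4)(3) = -19.5 m
3–6 s: ½(-4 + -8)(3) = -18 m
6–12 s: ½(-8 + 11)(6) = 9 m
12–16 s: ½(11 + 7)(4) = 36 m
Net displacement = 7.5 m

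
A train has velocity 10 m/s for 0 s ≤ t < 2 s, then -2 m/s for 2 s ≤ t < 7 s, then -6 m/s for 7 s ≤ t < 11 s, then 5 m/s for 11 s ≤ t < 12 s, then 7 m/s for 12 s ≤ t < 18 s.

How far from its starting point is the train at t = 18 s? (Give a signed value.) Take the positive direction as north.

Displacement is the signed area under the v-t curve.
0–2 s: 10 × 2 = 20 m
2–7 s: -2 × 5 = -10 m
7–11 s: -6 × 4 = -24 m
11–12 s: 5 × 1 = 5 m
12–18 s: 7 × 6 = 42 m
Net displacement = 33 m

33 m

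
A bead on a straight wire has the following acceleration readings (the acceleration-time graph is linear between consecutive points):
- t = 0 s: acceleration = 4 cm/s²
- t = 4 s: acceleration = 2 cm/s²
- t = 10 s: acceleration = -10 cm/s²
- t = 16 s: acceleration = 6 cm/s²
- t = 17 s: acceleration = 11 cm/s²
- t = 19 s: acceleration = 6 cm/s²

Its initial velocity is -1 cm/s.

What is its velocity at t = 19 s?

0.5 cm/s

Δv equals the area under the a-t graph; then v = v₀ + Δv.
0–4 s: ½(4 + 2)(4) = 12 cm/s
4–10 s: ½(2 + -10)(6) = -24 cm/s
10–16 s: ½(-10 + 6)(6) = -12 cm/s
16–17 s: ½(6 + 11)(1) = 8.5 cm/s
17–19 s: ½(11 + 6)(2) = 17 cm/s
Δv = 1.5 cm/s, so v(19) = -1 + (1.5) = 0.5 cm/s.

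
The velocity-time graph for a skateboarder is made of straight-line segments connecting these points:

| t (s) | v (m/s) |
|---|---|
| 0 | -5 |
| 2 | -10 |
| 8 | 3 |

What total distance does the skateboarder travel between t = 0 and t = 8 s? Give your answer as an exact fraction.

522/13 m

Distance (not displacement) is the total path length: add the absolute areas under v-t.
0–2 s: |½(-5 + -10)(2)| = 15 m
2–8 s: v = 0 at t = 86/13 s; triangle areas 300/13 + 27/13 = 327/13 m
Total distance = 522/13 m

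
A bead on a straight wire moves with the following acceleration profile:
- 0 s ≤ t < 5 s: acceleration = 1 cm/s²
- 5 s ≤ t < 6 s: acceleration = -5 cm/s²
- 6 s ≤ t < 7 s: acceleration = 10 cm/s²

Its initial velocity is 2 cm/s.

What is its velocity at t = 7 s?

12 cm/s

Δv equals the area under the a-t graph; then v = v₀ + Δv.
0–5 s: 1 × 5 = 5 cm/s
5–6 s: -5 × 1 = -5 cm/s
6–7 s: 10 × 1 = 10 cm/s
Δv = 10 cm/s, so v(7) = 2 + (10) = 12 cm/s.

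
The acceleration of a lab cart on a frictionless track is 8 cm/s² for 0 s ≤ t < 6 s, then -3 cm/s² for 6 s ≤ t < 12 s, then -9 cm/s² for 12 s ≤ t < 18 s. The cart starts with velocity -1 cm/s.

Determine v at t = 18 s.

-25 cm/s

Δv equals the area under the a-t graph; then v = v₀ + Δv.
0–6 s: 8 × 6 = 48 cm/s
6–12 s: -3 × 6 = -18 cm/s
12–18 s: -9 × 6 = -54 cm/s
Δv = -24 cm/s, so v(18) = -1 + (-24) = -25 cm/s.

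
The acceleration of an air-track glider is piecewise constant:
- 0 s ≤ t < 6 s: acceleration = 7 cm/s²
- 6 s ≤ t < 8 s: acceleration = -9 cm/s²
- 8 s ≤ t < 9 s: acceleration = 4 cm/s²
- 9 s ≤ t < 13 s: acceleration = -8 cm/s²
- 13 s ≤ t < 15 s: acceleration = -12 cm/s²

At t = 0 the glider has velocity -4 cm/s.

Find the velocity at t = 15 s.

-32 cm/s

Δv equals the area under the a-t graph; then v = v₀ + Δv.
0–6 s: 7 × 6 = 42 cm/s
6–8 s: -9 × 2 = -18 cm/s
8–9 s: 4 × 1 = 4 cm/s
9–13 s: -8 × 4 = -32 cm/s
13–15 s: -12 × 2 = -24 cm/s
Δv = -28 cm/s, so v(15) = -4 + (-28) = -32 cm/s.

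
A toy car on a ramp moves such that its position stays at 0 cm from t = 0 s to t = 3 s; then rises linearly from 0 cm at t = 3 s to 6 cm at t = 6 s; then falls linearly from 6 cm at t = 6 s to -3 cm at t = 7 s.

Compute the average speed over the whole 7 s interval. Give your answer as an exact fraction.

Average speed = (total path length)/(elapsed time); on a piecewise-linear x-t graph the path length is Σ|Δx|.
0–3 s: |Δx| = |0 − 0| = 0 cm
3–6 s: |Δx| = |6 − 0| = 6 cm
6–7 s: |Δx| = |-3 − 6| = 9 cm
Total path = 15 cm; average speed = 15/7 = 15/7 cm/s.

15/7 cm/s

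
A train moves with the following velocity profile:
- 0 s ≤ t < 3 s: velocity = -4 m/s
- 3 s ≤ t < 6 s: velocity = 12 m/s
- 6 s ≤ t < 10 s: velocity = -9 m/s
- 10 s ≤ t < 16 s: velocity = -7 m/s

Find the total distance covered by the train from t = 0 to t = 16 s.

Distance (not displacement) is the total path length: add the absolute areas under v-t.
0–3 s: |-4| × 3 = 12 m
3–6 s: |12| × 3 = 36 m
6–10 s: |-9| × 4 = 36 m
10–16 s: |-7| × 6 = 42 m
Total distance = 126 m

126 m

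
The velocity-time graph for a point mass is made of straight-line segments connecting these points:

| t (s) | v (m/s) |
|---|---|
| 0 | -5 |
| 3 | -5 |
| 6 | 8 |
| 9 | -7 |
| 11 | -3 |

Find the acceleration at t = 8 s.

Acceleration is the slope of the v-t graph on 6–9 s: (-7 − 8)/(9 − 6) = -5 m/s².

-5 m/s²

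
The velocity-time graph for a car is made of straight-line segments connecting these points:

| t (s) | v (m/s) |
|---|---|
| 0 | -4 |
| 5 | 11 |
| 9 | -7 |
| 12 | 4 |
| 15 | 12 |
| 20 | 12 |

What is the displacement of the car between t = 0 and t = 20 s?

Net displacement equals the area under the velocity-time graph (areas below the axis count negative).
0–5 s: ½(-4 + 11)(5) = 17.5 m
5–9 s: ½(11 + -7)(4) = 8 m
9–12 s: ½(-7 + 4)(3) = -4.5 m
12–15 s: ½(4 + 12)(3) = 24 m
15–20 s: 12 × 5 = 60 m
Net displacement = 105 m

105 m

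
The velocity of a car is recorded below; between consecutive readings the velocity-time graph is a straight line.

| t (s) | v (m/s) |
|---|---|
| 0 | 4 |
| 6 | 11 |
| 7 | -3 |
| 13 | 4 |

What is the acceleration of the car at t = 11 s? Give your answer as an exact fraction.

7/6 m/s²

Acceleration is the slope of the v-t graph on 7–13 s: (4 − -3)/(13 − 7) = 7/6 m/s².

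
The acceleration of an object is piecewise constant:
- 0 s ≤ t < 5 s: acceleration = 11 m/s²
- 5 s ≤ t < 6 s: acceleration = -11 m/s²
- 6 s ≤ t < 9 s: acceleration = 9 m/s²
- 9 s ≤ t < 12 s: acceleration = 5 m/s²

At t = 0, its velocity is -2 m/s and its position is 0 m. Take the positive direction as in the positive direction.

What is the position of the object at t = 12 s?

571 m

On each constant-a segment, Δv = aΔt and Δx = v₀Δt + ½aΔt²; chain segment to segment.
0–5 s: v starts -2 m/s; Δx = -2·5 + ½·11·5² = 127.5 m; v ends 53 m/s.
5–6 s: v starts 53 m/s; Δx = 53·1 + ½·-11·1² = 47.5 m; v ends 42 m/s.
6–9 s: v starts 42 m/s; Δx = 42·3 + ½·9·3² = 166.5 m; v ends 69 m/s.
9–12 s: v starts 69 m/s; Δx = 69·3 + ½·5·3² = 229.5 m; v ends 84 m/s.
x(12) = 0 + Σ Δx = 571 m.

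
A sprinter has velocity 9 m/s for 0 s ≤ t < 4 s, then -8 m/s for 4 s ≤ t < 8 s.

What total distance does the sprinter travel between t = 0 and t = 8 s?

68 m

Total distance travelled is ∫|v| dt — sum the magnitudes of each area piece.
0–4 s: |9| × 4 = 36 m
4–8 s: |-8| × 4 = 32 m
Total distance = 68 m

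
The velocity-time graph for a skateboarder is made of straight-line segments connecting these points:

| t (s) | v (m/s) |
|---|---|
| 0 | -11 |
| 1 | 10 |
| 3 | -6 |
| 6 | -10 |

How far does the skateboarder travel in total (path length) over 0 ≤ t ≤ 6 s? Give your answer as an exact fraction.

793/21 m

Distance (not displacement) is the total path length: add the absolute areas under v-t.
0–1 s: v = 0 at t = 11/21 s; triangle areas 121/42 + 50/21 = 221/42 m
1–3 s: v = 0 at t = 2.25 s; triangle areas 6.25 + 2.25 = 8.5 m
3–6 s: |½(-6 + -10)(3)| = 24 m
Total distance = 793/21 m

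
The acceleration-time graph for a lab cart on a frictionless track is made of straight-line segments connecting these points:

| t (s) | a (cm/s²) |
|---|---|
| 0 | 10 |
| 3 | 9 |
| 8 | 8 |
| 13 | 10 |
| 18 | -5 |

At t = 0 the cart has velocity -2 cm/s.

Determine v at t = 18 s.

126.5 cm/s

Δv equals the area under the a-t graph; then v = v₀ + Δv.
0–3 s: ½(10 + 9)(3) = 28.5 cm/s
3–8 s: ½(9 + 8)(5) = 42.5 cm/s
8–13 s: ½(8 + 10)(5) = 45 cm/s
13–18 s: ½(10 + -5)(5) = 12.5 cm/s
Δv = 128.5 cm/s, so v(18) = -2 + (128.5) = 126.5 cm/s.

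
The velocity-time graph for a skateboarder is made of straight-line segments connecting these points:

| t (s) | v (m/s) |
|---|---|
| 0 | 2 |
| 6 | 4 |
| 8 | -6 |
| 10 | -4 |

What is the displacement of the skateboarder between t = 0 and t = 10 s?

6 m

Displacement is the signed area under the v-t curve.
0–6 s: ½(2 + 4)(6) = 18 m
6–8 s: ½(4 + -6)(2) = -2 m
8–10 s: ½(-6 + -4)(2) = -10 m
Net displacement = 6 m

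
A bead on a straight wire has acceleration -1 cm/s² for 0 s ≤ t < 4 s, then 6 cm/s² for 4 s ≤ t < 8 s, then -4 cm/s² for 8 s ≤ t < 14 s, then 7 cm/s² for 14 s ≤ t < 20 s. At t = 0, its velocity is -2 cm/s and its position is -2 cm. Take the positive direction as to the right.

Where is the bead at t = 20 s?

132 cm

On each constant-a segment, Δv = aΔt and Δx = v₀Δt + ½aΔt²; chain segment to segment.
0–4 s: v starts -2 cm/s; Δx = -2·4 + ½·-1·4² = -16 cm; v ends -6 cm/s.
4–8 s: v starts -6 cm/s; Δx = -6·4 + ½·6·4² = 24 cm; v ends 18 cm/s.
8–14 s: v starts 18 cm/s; Δx = 18·6 + ½·-4·6² = 36 cm; v ends -6 cm/s.
14–20 s: v starts -6 cm/s; Δx = -6·6 + ½·7·6² = 90 cm; v ends 36 cm/s.
x(20) = -2 + Σ Δx = 132 cm.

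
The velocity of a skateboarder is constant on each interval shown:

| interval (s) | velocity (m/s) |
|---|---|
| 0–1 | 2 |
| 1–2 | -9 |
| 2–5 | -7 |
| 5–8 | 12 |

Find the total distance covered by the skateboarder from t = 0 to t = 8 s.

Total distance travelled is ∫|v| dt — sum the magnitudes of each area piece.
0–1 s: |2| × 1 = 2 m
1–2 s: |-9| × 1 = 9 m
2–5 s: |-7| × 3 = 21 m
5–8 s: |12| × 3 = 36 m
Total distance = 68 m

68 m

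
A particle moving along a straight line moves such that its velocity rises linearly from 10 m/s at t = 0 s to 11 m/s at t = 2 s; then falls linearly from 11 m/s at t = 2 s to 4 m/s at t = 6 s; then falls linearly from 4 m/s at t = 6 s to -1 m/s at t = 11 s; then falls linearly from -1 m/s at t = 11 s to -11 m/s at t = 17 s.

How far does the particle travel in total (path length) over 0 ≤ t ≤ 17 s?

Total distance travelled is ∫|v| dt — sum the magnitudes of each area piece.
0–2 s: |½(10 + 11)(2)| = 21 m
2–6 s: |½(11 + 4)(4)| = 30 m
6–11 s: v = 0 at t = 10 s; triangle areas 8 + 0.5 = 8.5 m
11–17 s: |½(-1 + -11)(6)| = 36 m
Total distance = 95.5 m

95.5 m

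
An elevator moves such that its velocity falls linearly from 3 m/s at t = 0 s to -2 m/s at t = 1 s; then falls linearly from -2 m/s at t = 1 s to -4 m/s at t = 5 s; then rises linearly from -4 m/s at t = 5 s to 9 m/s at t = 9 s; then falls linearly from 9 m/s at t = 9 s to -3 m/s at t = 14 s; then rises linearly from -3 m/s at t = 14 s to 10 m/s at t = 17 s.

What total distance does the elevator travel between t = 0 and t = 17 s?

Total distance travelled is ∫|v| dt — sum the magnitudes of each area piece.
0–1 s: v = 0 at t = 0.6 s; triangle areas 0.9 + 0.4 = 1.3 m
1–5 s: |½(-2 + -4)(4)| = 12 m
5–9 s: v = 0 at t = 81/13 s; triangle areas 32/13 + 162/13 = 194/13 m
9–14 s: v = 0 at t = 12.75 s; triangle areas 16.875 + 1.875 = 18.75 m
14–17 s: v = 0 at t = 191/13 s; triangle areas 27/26 + 150/13 = 327/26 m
Total distance = 59.55 m

59.55 m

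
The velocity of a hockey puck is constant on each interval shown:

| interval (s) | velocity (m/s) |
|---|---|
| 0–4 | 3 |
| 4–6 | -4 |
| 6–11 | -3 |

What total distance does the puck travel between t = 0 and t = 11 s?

35 m

Total distance travelled is ∫|v| dt — sum the magnitudes of each area piece.
0–4 s: |3| × 4 = 12 m
4–6 s: |-4| × 2 = 8 m
6–11 s: |-3| × 5 = 15 m
Total distance = 35 m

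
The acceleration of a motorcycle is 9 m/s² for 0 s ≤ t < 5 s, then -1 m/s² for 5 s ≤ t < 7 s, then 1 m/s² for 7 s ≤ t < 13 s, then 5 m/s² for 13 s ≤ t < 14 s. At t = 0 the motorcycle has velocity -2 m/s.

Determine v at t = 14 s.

52 m/s

Δv equals the area under the a-t graph; then v = v₀ + Δv.
0–5 s: 9 × 5 = 45 m/s
5–7 s: -1 × 2 = -2 m/s
7–13 s: 1 × 6 = 6 m/s
13–14 s: 5 × 1 = 5 m/s
Δv = 54 m/s, so v(14) = -2 + (54) = 52 m/s.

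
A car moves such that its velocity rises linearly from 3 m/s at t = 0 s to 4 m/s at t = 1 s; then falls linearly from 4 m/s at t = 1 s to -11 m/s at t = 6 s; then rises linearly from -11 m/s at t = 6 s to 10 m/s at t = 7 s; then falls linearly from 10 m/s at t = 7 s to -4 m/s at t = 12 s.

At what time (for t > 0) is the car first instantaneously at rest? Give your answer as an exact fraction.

t = 7/3 s

v changes sign on 1–6 s (from 4 to -11); the graph is linear there, so v = 0 at t = 1 + (-4)·(6 − 1)/(-11 − 4) = 7/3 s.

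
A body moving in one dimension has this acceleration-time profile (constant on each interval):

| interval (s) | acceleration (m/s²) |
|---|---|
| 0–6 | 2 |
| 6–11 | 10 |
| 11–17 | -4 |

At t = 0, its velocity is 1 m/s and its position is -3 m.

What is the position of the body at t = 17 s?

On each constant-a segment, Δv = aΔt and Δx = v₀Δt + ½aΔt²; chain segment to segment.
0–6 s: v starts 1 m/s; Δx = 1·6 + ½·2·6² = 42 m; v ends 13 m/s.
6–11 s: v starts 13 m/s; Δx = 13·5 + ½·10·5² = 190 m; v ends 63 m/s.
11–17 s: v starts 63 m/s; Δx = 63·6 + ½·-4·6² = 306 m; v ends 39 m/s.
x(17) = -3 + Σ Δx = 535 m.

535 m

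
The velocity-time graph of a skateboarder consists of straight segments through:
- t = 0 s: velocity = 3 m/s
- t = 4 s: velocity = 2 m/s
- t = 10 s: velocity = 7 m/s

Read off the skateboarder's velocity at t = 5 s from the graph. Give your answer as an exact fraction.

17/6 m/s

On 4–10 s the graph is linear from 2 to 7 m/s: v(5) = 2 + (7 − 2)·(5 − 4)/(10 − 4) = 17/6 m/s.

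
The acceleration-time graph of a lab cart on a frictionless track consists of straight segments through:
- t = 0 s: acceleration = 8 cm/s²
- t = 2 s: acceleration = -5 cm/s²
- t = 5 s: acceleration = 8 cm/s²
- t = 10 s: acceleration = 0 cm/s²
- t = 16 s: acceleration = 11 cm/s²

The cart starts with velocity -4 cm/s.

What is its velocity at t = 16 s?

Δv equals the area under the a-t graph; then v = v₀ + Δv.
0–2 s: ½(8 + -5)(2) = 3 cm/s
2–5 s: ½(-5 + 8)(3) = 4.5 cm/s
5–10 s: ½(8 + 0)(5) = 20 cm/s
10–16 s: ½(0 + 11)(6) = 33 cm/s
Δv = 60.5 cm/s, so v(16) = -4 + (60.5) = 56.5 cm/s.

56.5 cm/s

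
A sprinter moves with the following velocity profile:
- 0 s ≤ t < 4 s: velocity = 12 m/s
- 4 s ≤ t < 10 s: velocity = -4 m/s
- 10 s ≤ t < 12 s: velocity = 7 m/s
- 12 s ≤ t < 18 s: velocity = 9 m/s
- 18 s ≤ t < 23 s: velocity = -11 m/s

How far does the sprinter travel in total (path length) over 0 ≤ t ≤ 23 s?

Total distance travelled is ∫|v| dt — sum the magnitudes of each area piece.
0–4 s: |12| × 4 = 48 m
4–10 s: |-4| × 6 = 24 m
10–12 s: |7| × 2 = 14 m
12–18 s: |9| × 6 = 54 m
18–23 s: |-11| × 5 = 55 m
Total distance = 195 m

195 m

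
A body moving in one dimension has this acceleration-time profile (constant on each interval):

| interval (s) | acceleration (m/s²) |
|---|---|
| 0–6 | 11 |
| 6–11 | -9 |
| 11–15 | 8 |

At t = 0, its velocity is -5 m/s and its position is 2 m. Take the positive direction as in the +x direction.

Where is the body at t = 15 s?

490.5 m

On each constant-a segment, Δv = aΔt and Δx = v₀Δt + ½aΔt²; chain segment to segment.
0–6 s: v starts -5 m/s; Δx = -5·6 + ½·11·6² = 168 m; v ends 61 m/s.
6–11 s: v starts 61 m/s; Δx = 61·5 + ½·-9·5² = 192.5 m; v ends 16 m/s.
11–15 s: v starts 16 m/s; Δx = 16·4 + ½·8·4² = 128 m; v ends 48 m/s.
x(15) = 2 + Σ Δx = 490.5 m.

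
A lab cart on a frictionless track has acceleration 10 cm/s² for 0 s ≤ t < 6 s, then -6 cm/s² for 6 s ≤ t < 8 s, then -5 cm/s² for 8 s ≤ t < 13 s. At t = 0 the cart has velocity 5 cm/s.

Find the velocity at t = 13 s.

Δv equals the area under the a-t graph; then v = v₀ + Δv.
0–6 s: 10 × 6 = 60 cm/s
6–8 s: -6 × 2 = -12 cm/s
8–13 s: -5 × 5 = -25 cm/s
Δv = 23 cm/s, so v(13) = 5 + (23) = 28 cm/s.

28 cm/s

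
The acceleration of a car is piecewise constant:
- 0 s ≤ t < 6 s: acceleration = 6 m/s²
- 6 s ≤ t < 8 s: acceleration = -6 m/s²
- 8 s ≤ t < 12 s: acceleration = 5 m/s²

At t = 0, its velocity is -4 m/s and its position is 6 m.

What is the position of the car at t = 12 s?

262 m

On each constant-a segment, Δv = aΔt and Δx = v₀Δt + ½aΔt²; chain segment to segment.
0–6 s: v starts -4 m/s; Δx = -4·6 + ½·6·6² = 84 m; v ends 32 m/s.
6–8 s: v starts 32 m/s; Δx = 32·2 + ½·-6·2² = 52 m; v ends 20 m/s.
8–12 s: v starts 20 m/s; Δx = 20·4 + ½·5·4² = 120 m; v ends 40 m/s.
x(12) = 6 + Σ Δx = 262 m.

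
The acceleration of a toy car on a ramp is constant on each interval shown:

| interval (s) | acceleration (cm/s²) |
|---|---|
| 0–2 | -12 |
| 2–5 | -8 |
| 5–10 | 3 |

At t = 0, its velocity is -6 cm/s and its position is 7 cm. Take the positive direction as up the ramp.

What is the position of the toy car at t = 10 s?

-387.5 cm

On each constant-a segment, Δv = aΔt and Δx = v₀Δt + ½aΔt²; chain segment to segment.
0–2 s: v starts -6 cm/s; Δx = -6·2 + ½·-12·2² = -36 cm; v ends -30 cm/s.
2–5 s: v starts -30 cm/s; Δx = -30·3 + ½·-8·3² = -126 cm; v ends -54 cm/s.
5–10 s: v starts -54 cm/s; Δx = -54·5 + ½·3·5² = -232.5 cm; v ends -39 cm/s.
x(10) = 7 + Σ Δx = -387.5 cm.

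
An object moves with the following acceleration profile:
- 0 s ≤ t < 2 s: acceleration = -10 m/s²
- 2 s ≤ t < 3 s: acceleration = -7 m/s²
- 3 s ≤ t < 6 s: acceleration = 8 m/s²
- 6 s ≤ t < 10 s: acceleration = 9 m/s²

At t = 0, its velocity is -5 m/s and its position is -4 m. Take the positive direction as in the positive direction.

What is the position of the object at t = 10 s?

-82.5 m

On each constant-a segment, Δv = aΔt and Δx = v₀Δt + ½aΔt²; chain segment to segment.
0–2 s: v starts -5 m/s; Δx = -5·2 + ½·-10·2² = -30 m; v ends -25 m/s.
2–3 s: v starts -25 m/s; Δx = -25·1 + ½·-7·1² = -28.5 m; v ends -32 m/s.
3–6 s: v starts -32 m/s; Δx = -32·3 + ½·8·3² = -60 m; v ends -8 m/s.
6–10 s: v starts -8 m/s; Δx = -8·4 + ½·9·4² = 40 m; v ends 28 m/s.
x(10) = -4 + Σ Δx = -82.5 m.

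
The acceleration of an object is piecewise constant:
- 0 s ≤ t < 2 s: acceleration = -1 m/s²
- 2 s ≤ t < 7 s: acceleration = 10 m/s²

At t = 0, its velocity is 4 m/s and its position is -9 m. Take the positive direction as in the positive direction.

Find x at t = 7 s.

On each constant-a segment, Δv = aΔt and Δx = v₀Δt + ½aΔt²; chain segment to segment.
0–2 s: v starts 4 m/s; Δx = 4·2 + ½·-1·2² = 6 m; v ends 2 m/s.
2–7 s: v starts 2 m/s; Δx = 2·5 + ½·10·5² = 135 m; v ends 52 m/s.
x(7) = -9 + Σ Δx = 132 m.

132 m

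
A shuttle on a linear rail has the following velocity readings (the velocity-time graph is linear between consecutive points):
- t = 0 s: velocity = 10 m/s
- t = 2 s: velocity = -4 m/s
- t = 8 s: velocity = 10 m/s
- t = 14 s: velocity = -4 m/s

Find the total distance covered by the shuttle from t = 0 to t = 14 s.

58 m

Total distance travelled is ∫|v| dt — sum the magnitudes of each area piece.
0–2 s: v = 0 at t = 10/7 s; triangle areas 50/7 + 8/7 = 58/7 m
2–8 s: v = 0 at t = 26/7 s; triangle areas 24/7 + 150/7 = 174/7 m
8–14 s: v = 0 at t = 86/7 s; triangle areas 150/7 + 24/7 = 174/7 m
Total distance = 58 m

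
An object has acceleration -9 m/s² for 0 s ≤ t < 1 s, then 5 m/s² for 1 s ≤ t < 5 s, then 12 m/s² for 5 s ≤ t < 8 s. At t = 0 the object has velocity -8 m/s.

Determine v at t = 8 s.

39 m/s

Δv equals the area under the a-t graph; then v = v₀ + Δv.
0–1 s: -9 × 1 = -9 m/s
1–5 s: 5 × 4 = 20 m/s
5–8 s: 12 × 3 = 36 m/s
Δv = 47 m/s, so v(8) = -8 + (47) = 39 m/s.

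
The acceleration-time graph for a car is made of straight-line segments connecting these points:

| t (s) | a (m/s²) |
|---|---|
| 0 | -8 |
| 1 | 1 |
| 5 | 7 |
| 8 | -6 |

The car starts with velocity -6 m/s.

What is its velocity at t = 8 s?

Δv equals the area under the a-t graph; then v = v₀ + Δv.
0–1 s: ½(-8 + 1)(1) = -3.5 m/s
1–5 s: ½(1 + 7)(4) = 16 m/s
5–8 s: ½(7 + -6)(3) = 1.5 m/s
Δv = 14 m/s, so v(8) = -6 + (14) = 8 m/s.

8 m/s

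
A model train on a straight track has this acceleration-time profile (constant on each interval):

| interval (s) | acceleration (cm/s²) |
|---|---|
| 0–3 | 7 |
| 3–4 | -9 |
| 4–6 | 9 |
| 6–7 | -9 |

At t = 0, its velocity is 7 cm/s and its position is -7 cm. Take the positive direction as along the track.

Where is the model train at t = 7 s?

157.5 cm

On each constant-a segment, Δv = aΔt and Δx = v₀Δt + ½aΔt²; chain segment to segment.
0–3 s: v starts 7 cm/s; Δx = 7·3 + ½·7·3² = 52.5 cm; v ends 28 cm/s.
3–4 s: v starts 28 cm/s; Δx = 28·1 + ½·-9·1² = 23.5 cm; v ends 19 cm/s.
4–6 s: v starts 19 cm/s; Δx = 19·2 + ½·9·2² = 56 cm; v ends 37 cm/s.
6–7 s: v starts 37 cm/s; Δx = 37·1 + ½·-9·1² = 32.5 cm; v ends 28 cm/s.
x(7) = -7 + Σ Δx = 157.5 cm.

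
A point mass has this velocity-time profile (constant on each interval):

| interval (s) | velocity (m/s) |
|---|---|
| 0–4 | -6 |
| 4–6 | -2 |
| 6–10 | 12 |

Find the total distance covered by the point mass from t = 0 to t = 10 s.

76 m

Distance (not displacement) is the total path length: add the absolute areas under v-t.
0–4 s: |-6| × 4 = 24 m
4–6 s: |-2| × 2 = 4 m
6–10 s: |12| × 4 = 48 m
Total distance = 76 m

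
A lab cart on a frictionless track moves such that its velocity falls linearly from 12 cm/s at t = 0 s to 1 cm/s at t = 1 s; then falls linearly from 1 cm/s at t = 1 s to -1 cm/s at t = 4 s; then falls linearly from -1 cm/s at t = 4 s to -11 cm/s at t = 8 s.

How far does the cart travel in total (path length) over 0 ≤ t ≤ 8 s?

32 cm

Distance (not displacement) is the total path length: add the absolute areas under v-t.
0–1 s: |½(12 + 1)(1)| = 6.5 cm
1–4 s: v = 0 at t = 2.5 s; triangle areas 0.75 + 0.75 = 1.5 cm
4–8 s: |½(-1 + -11)(4)| = 24 cm
Total distance = 32 cm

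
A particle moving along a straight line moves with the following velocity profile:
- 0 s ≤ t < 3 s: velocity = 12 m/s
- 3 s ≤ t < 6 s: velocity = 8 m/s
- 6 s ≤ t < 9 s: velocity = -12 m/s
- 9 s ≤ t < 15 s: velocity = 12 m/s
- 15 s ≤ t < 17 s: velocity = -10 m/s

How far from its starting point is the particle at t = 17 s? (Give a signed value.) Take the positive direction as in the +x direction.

Net displacement equals the area under the velocity-time graph (areas below the axis count negative).
0–3 s: 12 × 3 = 36 m
3–6 s: 8 × 3 = 24 m
6–9 s: -12 × 3 = -36 m
9–15 s: 12 × 6 = 72 m
15–17 s: -10 × 2 = -20 m
Net displacement = 76 m

76 m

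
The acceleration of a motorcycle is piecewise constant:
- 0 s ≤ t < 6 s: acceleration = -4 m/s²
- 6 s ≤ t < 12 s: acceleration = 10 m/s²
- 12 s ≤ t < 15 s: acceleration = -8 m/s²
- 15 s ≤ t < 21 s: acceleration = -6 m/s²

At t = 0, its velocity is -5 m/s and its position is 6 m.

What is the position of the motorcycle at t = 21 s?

On each constant-a segment, Δv = aΔt and Δx = v₀Δt + ½aΔt²; chain segment to segment.
0–6 s: v starts -5 m/s; Δx = -5·6 + ½·-4·6² = -102 m; v ends -29 m/s.
6–12 s: v starts -29 m/s; Δx = -29·6 + ½·10·6² = 6 m; v ends 31 m/s.
12–15 s: v starts 31 m/s; Δx = 31·3 + ½·-8·3² = 57 m; v ends 7 m/s.
15–21 s: v starts 7 m/s; Δx = 7·6 + ½·-6·6² = -66 m; v ends -29 m/s.
x(21) = 6 + Σ Δx = -99 m.

-99 m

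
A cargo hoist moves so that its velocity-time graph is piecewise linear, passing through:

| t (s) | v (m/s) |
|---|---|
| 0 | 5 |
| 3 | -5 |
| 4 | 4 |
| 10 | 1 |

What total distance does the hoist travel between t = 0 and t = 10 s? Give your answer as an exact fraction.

Distance (not displacement) is the total path length: add the absolute areas under v-t.
0–3 s: v = 0 at t = 1.5 s; triangle areas 3.75 + 3.75 = 7.5 m
3–4 s: v = 0 at t = 32/9 s; triangle areas 25/18 + 8/9 = 41/18 m
4–10 s: |½(4 + 1)(6)| = 15 m
Total distance = 223/9 m

223/9 m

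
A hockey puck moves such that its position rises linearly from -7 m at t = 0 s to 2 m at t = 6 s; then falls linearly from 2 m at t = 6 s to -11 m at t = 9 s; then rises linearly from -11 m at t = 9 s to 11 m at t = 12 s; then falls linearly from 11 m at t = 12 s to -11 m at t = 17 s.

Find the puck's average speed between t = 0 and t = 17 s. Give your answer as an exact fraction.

Average speed = (total path length)/(elapsed time); on a piecewise-linear x-t graph the path length is Σ|Δx|.
0–6 s: |Δx| = |2 − -7| = 9 m
6–9 s: |Δx| = |-11 − 2| = 13 m
9–12 s: |Δx| = |11 − -11| = 22 m
12–17 s: |Δx| = |-11 − 11| = 22 m
Total path = 66 m; average speed = 66/17 = 66/17 m/s.

66/17 m/s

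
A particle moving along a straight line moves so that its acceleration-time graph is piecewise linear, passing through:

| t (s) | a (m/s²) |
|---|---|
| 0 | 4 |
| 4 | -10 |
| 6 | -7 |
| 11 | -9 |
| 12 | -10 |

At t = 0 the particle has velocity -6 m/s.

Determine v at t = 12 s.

Δv equals the area under the a-t graph; then v = v₀ + Δv.
0–4 s: ½(4 + -10)(4) = -12 m/s
4–6 s: ½(-10 + -7)(2) = -17 m/s
6–11 s: ½(-7 + -9)(5) = -40 m/s
11–12 s: ½(-9 + -10)(1) = -9.5 m/s
Δv = -78.5 m/s, so v(12) = -6 + (-78.5) = -84.5 m/s.

-84.5 m/s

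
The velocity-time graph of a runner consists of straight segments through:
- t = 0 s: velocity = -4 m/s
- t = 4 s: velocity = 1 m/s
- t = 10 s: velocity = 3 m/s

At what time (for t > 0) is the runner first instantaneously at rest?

t = 3.2 s

v changes sign on 0–4 s (from -4 to 1); the graph is linear there, so v = 0 at t = 0 + (4)·(4 − 0)/(1 − -4) = 3.2 s.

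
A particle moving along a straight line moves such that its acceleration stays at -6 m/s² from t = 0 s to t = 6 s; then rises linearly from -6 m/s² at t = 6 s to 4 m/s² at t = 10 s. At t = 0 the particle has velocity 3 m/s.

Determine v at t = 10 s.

-37 m/s

Δv equals the area under the a-t graph; then v = v₀ + Δv.
0–6 s: -6 × 6 = -36 m/s
6–10 s: ½(-6 + 4)(4) = -4 m/s
Δv = -40 m/s, so v(10) = 3 + (-40) = -37 m/s.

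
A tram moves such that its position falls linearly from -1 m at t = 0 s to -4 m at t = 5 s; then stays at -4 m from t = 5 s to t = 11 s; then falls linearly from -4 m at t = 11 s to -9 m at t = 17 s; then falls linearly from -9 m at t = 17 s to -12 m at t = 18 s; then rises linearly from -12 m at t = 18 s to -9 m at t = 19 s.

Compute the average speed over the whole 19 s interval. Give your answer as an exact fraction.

14/19 m/s

Average speed = (total path length)/(elapsed time); on a piecewise-linear x-t graph the path length is Σ|Δx|.
0–5 s: |Δx| = |-4 − -1| = 3 m
5–11 s: |Δx| = |-4 − -4| = 0 m
11–17 s: |Δx| = |-9 − -4| = 5 m
17–18 s: |Δx| = |-12 − -9| = 3 m
18–19 s: |Δx| = |-9 − -12| = 3 m
Total path = 14 m; average speed = 14/19 = 14/19 m/s.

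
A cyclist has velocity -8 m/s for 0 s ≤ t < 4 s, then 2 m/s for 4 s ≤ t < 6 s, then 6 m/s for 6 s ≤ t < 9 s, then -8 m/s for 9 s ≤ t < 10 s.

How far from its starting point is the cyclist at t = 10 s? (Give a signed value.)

-18 m

Displacement is the signed area under the v-t curve.
0–4 s: -8 × 4 = -32 m
4–6 s: 2 × 2 = 4 m
6–9 s: 6 × 3 = 18 m
9–10 s: -8 × 1 = -8 m
Net displacement = -18 m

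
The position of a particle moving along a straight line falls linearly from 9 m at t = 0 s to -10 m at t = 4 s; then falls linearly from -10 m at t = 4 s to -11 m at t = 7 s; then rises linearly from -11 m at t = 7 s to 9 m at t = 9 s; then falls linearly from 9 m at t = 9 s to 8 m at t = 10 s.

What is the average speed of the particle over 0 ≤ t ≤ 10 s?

Average speed = (total path length)/(elapsed time); on a piecewise-linear x-t graph the path length is Σ|Δx|.
0–4 s: |Δx| = |-10 − 9| = 19 m
4–7 s: |Δx| = |-11 − -10| = 1 m
7–9 s: |Δx| = |9 − -11| = 20 m
9–10 s: |Δx| = |8 − 9| = 1 m
Total path = 41 m; average speed = 41/10 = 4.1 m/s.

4.1 m/s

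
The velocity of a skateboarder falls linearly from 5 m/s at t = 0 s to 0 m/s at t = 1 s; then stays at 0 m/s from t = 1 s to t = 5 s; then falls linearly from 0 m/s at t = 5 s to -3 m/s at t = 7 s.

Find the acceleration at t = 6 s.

-1.5 m/s²

Acceleration is the slope of the v-t graph on 5–7 s: (-3 − 0)/(7 − 5) = -1.5 m/s².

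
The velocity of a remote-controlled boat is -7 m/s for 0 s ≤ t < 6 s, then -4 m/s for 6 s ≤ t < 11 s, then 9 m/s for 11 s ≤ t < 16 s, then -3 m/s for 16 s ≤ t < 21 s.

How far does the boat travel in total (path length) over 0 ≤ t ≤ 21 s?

Total distance travelled is ∫|v| dt — sum the magnitudes of each area piece.
0–6 s: |-7| × 6 = 42 m
6–11 s: |-4| × 5 = 20 m
11–16 s: |9| × 5 = 45 m
16–21 s: |-3| × 5 = 15 m
Total distance = 122 m

122 m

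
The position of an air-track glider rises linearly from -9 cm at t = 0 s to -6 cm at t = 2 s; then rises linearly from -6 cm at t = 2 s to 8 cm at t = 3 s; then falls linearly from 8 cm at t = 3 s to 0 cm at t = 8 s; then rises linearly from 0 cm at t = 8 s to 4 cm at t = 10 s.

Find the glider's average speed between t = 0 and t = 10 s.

2.9 cm/s

Average speed = (total path length)/(elapsed time); on a piecewise-linear x-t graph the path length is Σ|Δx|.
0–2 s: |Δx| = |-6 − -9| = 3 cm
2–3 s: |Δx| = |8 − -6| = 14 cm
3–8 s: |Δx| = |0 − 8| = 8 cm
8–10 s: |Δx| = |4 − 0| = 4 cm
Total path = 29 cm; average speed = 29/10 = 2.9 cm/s.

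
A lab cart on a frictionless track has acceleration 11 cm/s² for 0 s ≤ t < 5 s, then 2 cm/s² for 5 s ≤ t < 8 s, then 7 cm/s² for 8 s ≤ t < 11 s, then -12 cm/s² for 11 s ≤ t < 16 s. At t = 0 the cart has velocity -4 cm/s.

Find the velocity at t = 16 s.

18 cm/s

Δv equals the area under the a-t graph; then v = v₀ + Δv.
0–5 s: 11 × 5 = 55 cm/s
5–8 s: 2 × 3 = 6 cm/s
8–11 s: 7 × 3 = 21 cm/s
11–16 s: -12 × 5 = -60 cm/s
Δv = 22 cm/s, so v(16) = -4 + (22) = 18 cm/s.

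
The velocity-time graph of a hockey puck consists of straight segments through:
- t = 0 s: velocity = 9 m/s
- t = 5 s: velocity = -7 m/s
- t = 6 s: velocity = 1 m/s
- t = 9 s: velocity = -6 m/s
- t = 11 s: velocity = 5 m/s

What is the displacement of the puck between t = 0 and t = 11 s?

Net displacement equals the area under the velocity-time graph (areas below the axis count negative).
0–5 s: ½(9 + -7)(5) = 5 m
5–6 s: ½(-7 + 1)(1) = -3 m
6–9 s: ½(1 + -6)(3) = -7.5 m
9–11 s: ½(-6 + 5)(2) = -1 m
Net displacement = -6.5 m

-6.5 m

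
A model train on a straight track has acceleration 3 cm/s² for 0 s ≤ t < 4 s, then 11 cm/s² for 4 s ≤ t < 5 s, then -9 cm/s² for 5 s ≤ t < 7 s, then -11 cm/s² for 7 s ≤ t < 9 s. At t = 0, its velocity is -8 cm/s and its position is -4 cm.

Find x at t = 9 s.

-18.5 cm

On each constant-a segment, Δv = aΔt and Δx = v₀Δt + ½aΔt²; chain segment to segment.
0–4 s: v starts -8 cm/s; Δx = -8·4 + ½·3·4² = -8 cm; v ends 4 cm/s.
4–5 s: v starts 4 cm/s; Δx = 4·1 + ½·11·1² = 9.5 cm; v ends 15 cm/s.
5–7 s: v starts 15 cm/s; Δx = 15·2 + ½·-9·2² = 12 cm; v ends -3 cm/s.
7–9 s: v starts -3 cm/s; Δx = -3·2 + ½·-11·2² = -28 cm; v ends -25 cm/s.
x(9) = -4 + Σ Δx = -18.5 cm.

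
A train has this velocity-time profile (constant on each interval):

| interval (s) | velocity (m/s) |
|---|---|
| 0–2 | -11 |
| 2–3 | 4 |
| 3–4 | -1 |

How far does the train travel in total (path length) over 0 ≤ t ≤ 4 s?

Total distance travelled is ∫|v| dt — sum the magnitudes of each area piece.
0–2 s: |-11| × 2 = 22 m
2–3 s: |4| × 1 = 4 m
3–4 s: |-1| × 1 = 1 m
Total distance = 27 m

27 m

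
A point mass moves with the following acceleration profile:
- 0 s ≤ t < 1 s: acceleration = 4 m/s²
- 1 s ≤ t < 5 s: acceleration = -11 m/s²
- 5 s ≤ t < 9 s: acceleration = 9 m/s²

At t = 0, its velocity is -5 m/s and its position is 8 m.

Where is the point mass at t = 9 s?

-195 m

On each constant-a segment, Δv = aΔt and Δx = v₀Δt + ½aΔt²; chain segment to segment.
0–1 s: v starts -5 m/s; Δx = -5·1 + ½·4·1² = -3 m; v ends -1 m/s.
1–5 s: v starts -1 m/s; Δx = -1·4 + ½·-11·4² = -92 m; v ends -45 m/s.
5–9 s: v starts -45 m/s; Δx = -45·4 + ½·9·4² = -108 m; v ends -9 m/s.
x(9) = 8 + Σ Δx = -195 m.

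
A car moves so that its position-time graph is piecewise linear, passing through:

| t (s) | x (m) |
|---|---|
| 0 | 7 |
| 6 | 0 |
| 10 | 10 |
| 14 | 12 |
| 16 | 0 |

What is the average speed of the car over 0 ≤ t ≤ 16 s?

1.9375 m/s

Average speed = (total path length)/(elapsed time); on a piecewise-linear x-t graph the path length is Σ|Δx|.
0–6 s: |Δx| = |0 − 7| = 7 m
6–10 s: |Δx| = |10 − 0| = 10 m
10–14 s: |Δx| = |12 − 10| = 2 m
14–16 s: |Δx| = |0 − 12| = 12 m
Total path = 31 m; average speed = 31/16 = 1.9375 m/s.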